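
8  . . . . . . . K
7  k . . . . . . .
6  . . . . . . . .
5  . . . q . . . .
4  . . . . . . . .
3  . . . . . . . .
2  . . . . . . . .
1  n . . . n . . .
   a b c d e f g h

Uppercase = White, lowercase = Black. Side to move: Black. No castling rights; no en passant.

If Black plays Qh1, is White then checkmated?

no

After Qh1: white king on h8; in check: yes, from the black queen on h1.
White has 2 legal replies: Kg8, Kg7.
In check but a legal move exists → not checkmate.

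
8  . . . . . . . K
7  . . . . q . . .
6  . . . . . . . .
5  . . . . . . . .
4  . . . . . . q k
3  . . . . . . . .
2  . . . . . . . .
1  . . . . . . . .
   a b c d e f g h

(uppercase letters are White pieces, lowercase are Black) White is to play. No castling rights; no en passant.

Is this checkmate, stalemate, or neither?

White to move; white king on h8.
In check: no.
King squares — g7: attacked by Qg4; h7: attacked by Qe7; g8: attacked by Qg4.
Legal moves for White: none.
Not in check and no legal moves → stalemate.

stalemate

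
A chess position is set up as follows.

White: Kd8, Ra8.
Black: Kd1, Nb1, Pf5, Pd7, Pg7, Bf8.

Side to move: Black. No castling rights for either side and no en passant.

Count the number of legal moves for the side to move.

18

Black to move; king on d1.
In check: no.
Legal moves: Be7+, Bd6, Bc5, Bb4, Ba3, Ke2, Kd2, Kc2, Ke1, Kc1, Nc3, Na3, Nd2, g6, d6, f4, g5, d5.
Count: 18.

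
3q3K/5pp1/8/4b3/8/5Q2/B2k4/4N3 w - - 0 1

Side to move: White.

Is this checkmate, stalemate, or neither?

neither

White to move; white king on h8.
In check: yes, from the black queen on d8.
King squares — g7: attacked by Be5; h7: available; g8: attacked by Qd8.
Legal moves for White: Kh7.
White is in check but has 1 legal move → neither.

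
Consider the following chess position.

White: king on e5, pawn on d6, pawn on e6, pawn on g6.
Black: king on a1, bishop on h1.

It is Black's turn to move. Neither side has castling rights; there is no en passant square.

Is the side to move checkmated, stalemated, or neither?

neither

Black to move; black king on a1.
In check: no.
Legal moves for Black: Ba8, Bb7, Bc6, Bd5, Be4, Bf3, Bg2, Kb2, Ka2, Kb1.
Black has 10 legal moves and is not in check → neither.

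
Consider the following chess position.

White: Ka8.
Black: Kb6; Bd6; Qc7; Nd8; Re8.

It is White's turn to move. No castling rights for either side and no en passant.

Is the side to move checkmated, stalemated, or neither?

White to move; white king on a8.
In check: no.
King squares — a7: attacked by Kb6; b7: attacked by Kb6; b8: attacked by Qc7.
Legal moves for White: none.
Not in check and no legal moves → stalemate.

stalemate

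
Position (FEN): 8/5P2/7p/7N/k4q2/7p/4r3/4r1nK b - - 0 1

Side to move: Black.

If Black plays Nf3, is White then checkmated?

yes

After Nf3: white king on h1; in check: yes, from the black rook on e1.
King squares — g1: attacked by Re1; g2: attacked by Re2; h2: attacked by Re2.
White has no legal moves → checkmate.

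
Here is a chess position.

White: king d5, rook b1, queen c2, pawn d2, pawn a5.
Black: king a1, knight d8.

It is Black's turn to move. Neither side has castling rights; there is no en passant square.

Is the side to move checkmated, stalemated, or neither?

Black to move; black king on a1.
In check: yes, from the white rook on b1.
King squares — b1: attacked by Qc2; a2: attacked by Qc2; b2: attacked by Rb1.
Legal moves for Black: none.
In check with no legal moves → checkmate.

checkmate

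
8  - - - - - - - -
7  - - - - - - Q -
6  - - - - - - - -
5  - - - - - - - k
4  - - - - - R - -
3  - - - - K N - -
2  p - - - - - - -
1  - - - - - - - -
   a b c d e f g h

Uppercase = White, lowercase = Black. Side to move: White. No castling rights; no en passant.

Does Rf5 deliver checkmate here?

yes

After Rf5: black king on h5; in check: yes, from the white rook on f5.
King squares — g4: attacked by Qg7; h4: attacked by Nf3; g5: attacked by Nf3; g6: attacked by Qg7; h6: attacked by Qg7.
Black has no legal moves → checkmate.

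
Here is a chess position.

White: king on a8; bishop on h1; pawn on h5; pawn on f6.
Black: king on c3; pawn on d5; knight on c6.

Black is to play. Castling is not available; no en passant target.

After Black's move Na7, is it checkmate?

no

After Na7: white king on a8; in check: no.
White is not in check, so this cannot be checkmate.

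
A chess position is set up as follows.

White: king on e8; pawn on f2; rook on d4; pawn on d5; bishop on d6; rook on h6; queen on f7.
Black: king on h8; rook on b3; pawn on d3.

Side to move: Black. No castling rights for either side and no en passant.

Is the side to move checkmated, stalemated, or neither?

checkmate

Black to move; black king on h8.
In check: yes, from the white rook on h6.
King squares — g7: attacked by Qf7; h7: attacked by Rh6; g8: attacked by Qf7.
Legal moves for Black: none.
In check with no legal moves → checkmate.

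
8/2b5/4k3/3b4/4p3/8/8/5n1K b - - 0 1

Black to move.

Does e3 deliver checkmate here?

After e3: white king on h1; in check: yes, from the black bishop on d5.
White has 1 legal reply: Kg1.
In check but a legal move exists → not checkmate.

no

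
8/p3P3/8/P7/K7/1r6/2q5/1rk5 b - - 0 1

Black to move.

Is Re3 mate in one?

yes

After Re3: white king on a4; in check: yes, from the black queen on c2.
King squares — a3: attacked by Re3; b3: attacked by Rb1; b4: attacked by Rb1; a5: own pawn; b5: attacked by Rb1.
White has no legal moves → checkmate.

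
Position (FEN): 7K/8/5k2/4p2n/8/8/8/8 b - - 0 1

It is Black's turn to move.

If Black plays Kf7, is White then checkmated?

no

After Kf7: white king on h8; in check: no.
White is not in check, so this cannot be checkmate.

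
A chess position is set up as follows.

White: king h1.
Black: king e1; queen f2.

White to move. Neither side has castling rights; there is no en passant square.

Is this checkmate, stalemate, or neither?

stalemate

White to move; white king on h1.
In check: no.
King squares — g1: attacked by Qf2; g2: attacked by Qf2; h2: attacked by Qf2.
Legal moves for White: none.
Not in check and no legal moves → stalemate.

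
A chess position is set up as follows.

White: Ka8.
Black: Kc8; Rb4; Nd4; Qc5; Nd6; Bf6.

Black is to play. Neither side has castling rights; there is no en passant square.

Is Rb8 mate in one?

After Rb8: white king on a8; in check: yes, from the black rook on b8.
King squares — a7: attacked by Qc5; b7: attacked by Nd6; b8: attacked by Kc8.
White has no legal moves → checkmate.

yes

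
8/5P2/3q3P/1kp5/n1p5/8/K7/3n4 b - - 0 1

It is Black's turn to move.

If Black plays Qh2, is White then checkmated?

no

After Qh2: white king on a2; in check: yes, from the black queen on h2.
White has 3 legal replies: Ka3, Kb1, Ka1.
In check but a legal move exists → not checkmate.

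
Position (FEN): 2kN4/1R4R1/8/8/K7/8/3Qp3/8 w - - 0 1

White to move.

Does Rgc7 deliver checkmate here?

yes

After Rgc7: black king on c8; in check: yes, from the white rook on c7.
King squares — b7: attacked by Rc7; c7: attacked by Rb7; d7: attacked by Qd2; b8: attacked by Rb7; d8: attacked by Qd2.
Black has no legal moves → checkmate.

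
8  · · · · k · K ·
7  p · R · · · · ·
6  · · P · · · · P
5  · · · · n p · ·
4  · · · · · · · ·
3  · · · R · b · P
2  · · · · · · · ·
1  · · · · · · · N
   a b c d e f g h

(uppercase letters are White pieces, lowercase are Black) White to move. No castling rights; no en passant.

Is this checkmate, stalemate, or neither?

neither

White to move; white king on g8.
In check: no.
Legal moves for White include: Kh8, Kh7, Kg7, Rc8+, Rh7, Rg7, Rf7, Re7+, Rcd7, Rb7, Rxa7, Rd8+, Rdd7, Rd6, Rd5, Rd4, Rxf3, Re3, ... (list truncated; more exist).
White has legal moves and is not in check → neither.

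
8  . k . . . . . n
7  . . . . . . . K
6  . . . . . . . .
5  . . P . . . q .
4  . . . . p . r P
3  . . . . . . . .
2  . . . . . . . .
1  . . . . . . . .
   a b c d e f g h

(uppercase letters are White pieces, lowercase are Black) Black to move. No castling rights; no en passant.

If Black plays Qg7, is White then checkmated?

After Qg7: white king on h7; in check: yes, from the black queen on g7.
King squares — g6: attacked by Rg4; h6: attacked by Qg7; g7: attacked by Rg4; g8: attacked by Qg7; h8: attacked by Qg7.
White has no legal moves → checkmate.

yes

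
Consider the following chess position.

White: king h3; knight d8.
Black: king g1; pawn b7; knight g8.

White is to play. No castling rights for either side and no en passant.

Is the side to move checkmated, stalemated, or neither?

White to move; white king on h3.
In check: no.
Legal moves for White: Nf7, Nxb7, Ne6, Nc6, Kh4, Kg4, Kg3.
White has 7 legal moves and is not in check → neither.

neither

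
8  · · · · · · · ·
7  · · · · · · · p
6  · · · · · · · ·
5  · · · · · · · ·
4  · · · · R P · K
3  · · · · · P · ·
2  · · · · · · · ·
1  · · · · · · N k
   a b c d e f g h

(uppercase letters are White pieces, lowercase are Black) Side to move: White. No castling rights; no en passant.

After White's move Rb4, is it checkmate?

no

After Rb4: black king on h1; in check: no.
Black is not in check, so this cannot be checkmate.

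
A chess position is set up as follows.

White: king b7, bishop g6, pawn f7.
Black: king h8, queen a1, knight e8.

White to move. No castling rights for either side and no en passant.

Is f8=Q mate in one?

yes

After f8=Q: black king on h8; in check: yes, from the white queen on f8.
King squares — g7: attacked by Qf8; h7: attacked by Bg6; g8: attacked by Qf8.
Black has no legal moves → checkmate.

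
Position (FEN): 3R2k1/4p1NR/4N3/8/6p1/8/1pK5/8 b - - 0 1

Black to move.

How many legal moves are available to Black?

Black to move; king on g8.
In check: yes, from the white rook on d8.
Legal moves: Kxh7, Kf7.
Count: 2.

2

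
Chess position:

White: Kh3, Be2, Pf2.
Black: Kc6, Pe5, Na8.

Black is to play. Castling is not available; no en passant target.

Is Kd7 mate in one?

no

After Kd7: white king on h3; in check: no.
White is not in check, so this cannot be checkmate.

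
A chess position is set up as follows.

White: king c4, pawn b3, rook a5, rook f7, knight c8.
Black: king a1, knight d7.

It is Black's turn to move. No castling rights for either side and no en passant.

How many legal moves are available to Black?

2

Black to move; king on a1.
In check: yes, from the white rook on a5.
Legal moves: Kb2, Kb1.
Count: 2.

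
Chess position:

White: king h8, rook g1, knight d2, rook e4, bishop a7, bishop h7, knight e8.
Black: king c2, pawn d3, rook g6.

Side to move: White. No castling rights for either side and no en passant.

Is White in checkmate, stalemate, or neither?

White to move; white king on h8.
In check: no.
Legal moves for White include: Ng7, Nc7, Nf6, Nd6, Bg8, Bxg6, Bb8, Bb6, Bc5, Bd4, Be3, Bf2, Re7, Re6, Re5, Rh4, Reg4, Rf4, ... (list truncated; more exist).
White has legal moves and is not in check → neither.

neither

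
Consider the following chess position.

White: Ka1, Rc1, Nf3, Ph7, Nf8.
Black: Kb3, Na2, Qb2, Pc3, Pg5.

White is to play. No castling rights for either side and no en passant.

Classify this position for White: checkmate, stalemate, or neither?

checkmate

White to move; white king on a1.
In check: yes, from the black queen on b2.
King squares — b1: attacked by Qb2; a2: attacked by Qb2; b2: attacked by Kb3.
Legal moves for White: none.
In check with no legal moves → checkmate.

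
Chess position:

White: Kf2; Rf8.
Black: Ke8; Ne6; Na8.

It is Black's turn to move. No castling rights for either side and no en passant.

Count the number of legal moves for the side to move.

4

Black to move; king on e8.
In check: yes, from the white rook on f8.
Legal moves: Kxf8, Ke7, Kd7, Nxf8.
Count: 4.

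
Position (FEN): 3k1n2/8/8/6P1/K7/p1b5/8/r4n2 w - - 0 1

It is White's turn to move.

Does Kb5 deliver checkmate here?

no

After Kb5: black king on d8; in check: no.
Black is not in check, so this cannot be checkmate.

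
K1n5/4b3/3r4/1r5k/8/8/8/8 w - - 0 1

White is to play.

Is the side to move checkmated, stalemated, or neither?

stalemate

White to move; white king on a8.
In check: no.
King squares — a7: attacked by Nc8; b7: attacked by Rb5; b8: attacked by Rb5.
Legal moves for White: none.
Not in check and no legal moves → stalemate.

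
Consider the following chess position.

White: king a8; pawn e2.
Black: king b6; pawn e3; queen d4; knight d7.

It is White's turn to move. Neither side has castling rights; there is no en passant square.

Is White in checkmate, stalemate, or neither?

White to move; white king on a8.
In check: no.
King squares — a7: attacked by Kb6; b7: attacked by Kb6; b8: attacked by Nd7.
Legal moves for White: none.
Not in check and no legal moves → stalemate.

stalemate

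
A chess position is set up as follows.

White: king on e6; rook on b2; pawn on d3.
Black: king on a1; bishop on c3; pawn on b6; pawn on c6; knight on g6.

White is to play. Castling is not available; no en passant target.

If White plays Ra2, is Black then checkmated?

no

After Ra2: black king on a1; in check: yes, from the white rook on a2.
Black has 2 legal replies: Kxa2, Kb1.
In check but a legal move exists → not checkmate.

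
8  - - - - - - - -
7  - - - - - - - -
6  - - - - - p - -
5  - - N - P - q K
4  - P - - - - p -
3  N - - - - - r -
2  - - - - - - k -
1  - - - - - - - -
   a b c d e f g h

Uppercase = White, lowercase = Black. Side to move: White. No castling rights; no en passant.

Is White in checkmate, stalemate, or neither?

checkmate

White to move; white king on h5.
In check: yes, from the black queen on g5.
King squares — g4: attacked by Rg3; h4: attacked by Qg5; g5: attacked by Pf6; g6: attacked by Qg5; h6: attacked by Qg5.
Legal moves for White: none.
In check with no legal moves → checkmate.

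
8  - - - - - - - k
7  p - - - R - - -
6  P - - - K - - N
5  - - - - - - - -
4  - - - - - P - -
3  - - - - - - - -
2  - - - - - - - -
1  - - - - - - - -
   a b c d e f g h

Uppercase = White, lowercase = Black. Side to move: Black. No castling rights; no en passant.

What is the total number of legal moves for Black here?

Black to move; king on h8.
In check: no.
Legal moves: none.
Count: 0.

0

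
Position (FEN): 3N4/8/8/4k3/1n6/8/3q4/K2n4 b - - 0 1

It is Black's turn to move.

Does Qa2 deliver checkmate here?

After Qa2: white king on a1; in check: yes, from the black queen on a2.
King squares — b1: attacked by Qa2; a2: attacked by Nb4; b2: attacked by Nd1.
White has no legal moves → checkmate.

yes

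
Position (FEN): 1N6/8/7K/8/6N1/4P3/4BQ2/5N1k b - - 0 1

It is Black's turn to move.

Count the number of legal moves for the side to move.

0

Black to move; king on h1.
In check: no.
Legal moves: none.
Count: 0.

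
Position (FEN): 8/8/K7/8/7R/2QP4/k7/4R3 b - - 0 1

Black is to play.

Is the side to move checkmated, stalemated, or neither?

stalemate

Black to move; black king on a2.
In check: no.
King squares — a1: attacked by Re1; b1: attacked by Re1; b2: attacked by Qc3; a3: attacked by Qc3; b3: attacked by Qc3.
Legal moves for Black: none.
Not in check and no legal moves → stalemate.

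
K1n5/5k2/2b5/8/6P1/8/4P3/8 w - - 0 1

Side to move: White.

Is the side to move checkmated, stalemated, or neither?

White to move; white king on a8.
In check: yes, from the black bishop on c6.
King squares — a7: attacked by Nc8; b7: attacked by Bc6; b8: available.
Legal moves for White: Kb8.
White is in check but has 1 legal move → neither.

neither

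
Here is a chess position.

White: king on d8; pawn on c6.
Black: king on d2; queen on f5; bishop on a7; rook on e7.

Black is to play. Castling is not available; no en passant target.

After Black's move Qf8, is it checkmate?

yes

After Qf8: white king on d8; in check: yes, from the black queen on f8.
King squares — c7: attacked by Re7; d7: attacked by Re7; e7: attacked by Qf8; c8: attacked by Qf8; e8: attacked by Re7.
White has no legal moves → checkmate.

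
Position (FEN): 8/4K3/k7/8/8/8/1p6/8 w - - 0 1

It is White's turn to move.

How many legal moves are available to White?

8

White to move; king on e7.
In check: no.
Legal moves: Kf8, Ke8, Kd8, Kf7, Kd7, Kf6, Ke6, Kd6.
Count: 8.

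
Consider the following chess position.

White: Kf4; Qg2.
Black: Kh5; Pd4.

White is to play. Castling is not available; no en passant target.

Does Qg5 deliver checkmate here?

After Qg5: black king on h5; in check: yes, from the white queen on g5.
King squares — g4: attacked by Kf4; h4: attacked by Qg5; g5: attacked by Kf4; g6: attacked by Qg5; h6: attacked by Qg5.
Black has no legal moves → checkmate.

yes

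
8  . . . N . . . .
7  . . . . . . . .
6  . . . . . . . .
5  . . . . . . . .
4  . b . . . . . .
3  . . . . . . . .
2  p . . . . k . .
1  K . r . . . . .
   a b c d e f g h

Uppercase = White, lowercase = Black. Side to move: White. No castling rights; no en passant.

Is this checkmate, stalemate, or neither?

neither

White to move; white king on a1.
In check: yes, from the black rook on c1.
King squares — b1: attacked by Rc1; a2: available; b2: available.
Legal moves for White: Kb2, Kxa2.
White is in check but has 2 legal moves → neither.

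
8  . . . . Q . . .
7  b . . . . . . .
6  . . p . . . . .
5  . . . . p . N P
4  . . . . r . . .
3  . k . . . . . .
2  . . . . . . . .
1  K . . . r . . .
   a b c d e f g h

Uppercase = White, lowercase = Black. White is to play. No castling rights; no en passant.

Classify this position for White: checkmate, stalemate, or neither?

checkmate

White to move; white king on a1.
In check: yes, from the black rook on e1.
King squares — b1: attacked by Re1; a2: attacked by Kb3; b2: attacked by Kb3.
Legal moves for White: none.
In check with no legal moves → checkmate.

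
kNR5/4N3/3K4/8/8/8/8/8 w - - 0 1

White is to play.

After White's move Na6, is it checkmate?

After Na6: black king on a8; in check: yes, from the white rook on c8.
Black has 2 legal replies: Kb7, Ka7.
In check but a legal move exists → not checkmate.

no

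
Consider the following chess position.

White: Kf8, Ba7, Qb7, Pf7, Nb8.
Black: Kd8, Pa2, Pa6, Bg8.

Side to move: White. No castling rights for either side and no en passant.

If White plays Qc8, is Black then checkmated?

no

After Qc8: black king on d8; in check: yes, from the white queen on c8.
Black has 1 legal reply: Kxc8.
In check but a legal move exists → not checkmate.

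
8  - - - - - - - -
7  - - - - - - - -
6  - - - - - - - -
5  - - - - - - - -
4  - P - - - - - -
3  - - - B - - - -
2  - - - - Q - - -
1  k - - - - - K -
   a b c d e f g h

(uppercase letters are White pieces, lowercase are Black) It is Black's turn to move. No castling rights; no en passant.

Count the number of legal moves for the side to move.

Black to move; king on a1.
In check: no.
Legal moves: none.
Count: 0.

0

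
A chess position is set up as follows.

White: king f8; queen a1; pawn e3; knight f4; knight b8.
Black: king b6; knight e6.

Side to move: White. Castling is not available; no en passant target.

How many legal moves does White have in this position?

5

White to move; king on f8.
In check: yes, from the black knight on e6.
Legal moves: Kg8, Ke8, Kf7, Ke7, Nxe6.
Count: 5.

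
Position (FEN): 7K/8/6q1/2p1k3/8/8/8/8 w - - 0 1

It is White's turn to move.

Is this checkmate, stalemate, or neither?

stalemate

White to move; white king on h8.
In check: no.
King squares — g7: attacked by Qg6; h7: attacked by Qg6; g8: attacked by Qg6.
Legal moves for White: none.
Not in check and no legal moves → stalemate.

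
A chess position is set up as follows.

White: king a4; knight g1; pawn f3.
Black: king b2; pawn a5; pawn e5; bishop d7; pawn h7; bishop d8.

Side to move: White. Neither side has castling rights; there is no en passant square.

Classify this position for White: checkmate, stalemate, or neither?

checkmate

White to move; white king on a4.
In check: yes, from the black bishop on d7.
King squares — a3: attacked by Kb2; b3: attacked by Kb2; b4: attacked by Pa5; a5: attacked by Bd8; b5: attacked by Bd7.
Legal moves for White: none.
In check with no legal moves → checkmate.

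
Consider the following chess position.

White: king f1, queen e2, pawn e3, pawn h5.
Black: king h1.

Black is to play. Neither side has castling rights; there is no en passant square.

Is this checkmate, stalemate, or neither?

Black to move; black king on h1.
In check: no.
King squares — g1: attacked by Kf1; g2: attacked by Kf1; h2: attacked by Qe2.
Legal moves for Black: none.
Not in check and no legal moves → stalemate.

stalemate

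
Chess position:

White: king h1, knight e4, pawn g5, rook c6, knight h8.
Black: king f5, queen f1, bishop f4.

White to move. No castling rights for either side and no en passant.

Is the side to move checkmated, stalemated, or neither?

White to move; white king on h1.
In check: yes, from the black queen on f1.
King squares — g1: attacked by Qf1; g2: attacked by Qf1; h2: attacked by Bf4.
Legal moves for White: none.
In check with no legal moves → checkmate.

checkmate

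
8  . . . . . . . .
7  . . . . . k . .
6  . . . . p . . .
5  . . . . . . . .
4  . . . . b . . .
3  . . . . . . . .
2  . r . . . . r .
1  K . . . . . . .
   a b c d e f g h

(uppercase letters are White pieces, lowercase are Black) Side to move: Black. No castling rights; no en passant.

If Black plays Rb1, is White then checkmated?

yes

After Rb1: white king on a1; in check: yes, from the black rook on b1.
King squares — b1: attacked by Be4; a2: attacked by Rg2; b2: attacked by Rb1.
White has no legal moves → checkmate.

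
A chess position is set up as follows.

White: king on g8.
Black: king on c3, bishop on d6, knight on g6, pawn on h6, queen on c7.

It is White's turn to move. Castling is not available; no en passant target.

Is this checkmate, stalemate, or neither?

stalemate

White to move; white king on g8.
In check: no.
King squares — f7: attacked by Qc7; g7: attacked by Qc7; h7: attacked by Qc7; f8: attacked by Bd6; h8: attacked by Ng6.
Legal moves for White: none.
Not in check and no legal moves → stalemate.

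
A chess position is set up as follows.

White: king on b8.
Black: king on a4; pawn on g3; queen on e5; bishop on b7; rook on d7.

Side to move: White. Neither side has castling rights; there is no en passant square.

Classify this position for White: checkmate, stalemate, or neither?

White to move; white king on b8.
In check: yes, from the black queen on e5.
King squares — a7: available; b7: attacked by Rd7; c7: attacked by Qe5; a8: attacked by Bb7; c8: attacked by Bb7.
Legal moves for White: Ka7.
White is in check but has 1 legal move → neither.

neither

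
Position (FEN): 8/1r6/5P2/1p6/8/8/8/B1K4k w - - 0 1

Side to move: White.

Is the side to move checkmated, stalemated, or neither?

neither

White to move; white king on c1.
In check: no.
Legal moves for White: Kd2, Kc2, Kb2, Kd1, Kb1, Be5, Bd4, Bc3, Bb2, f7.
White has 10 legal moves and is not in check → neither.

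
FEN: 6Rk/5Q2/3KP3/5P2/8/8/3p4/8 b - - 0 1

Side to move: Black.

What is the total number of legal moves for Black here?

0

Black to move; king on h8.
In check: yes, from the white rook on g8.
Legal moves: none.
Count: 0.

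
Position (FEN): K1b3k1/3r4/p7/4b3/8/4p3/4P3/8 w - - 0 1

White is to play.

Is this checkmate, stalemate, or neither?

stalemate

White to move; white king on a8.
In check: no.
King squares — a7: attacked by Rd7; b7: attacked by Rd7; b8: attacked by Be5.
Legal moves for White: none.
Not in check and no legal moves → stalemate.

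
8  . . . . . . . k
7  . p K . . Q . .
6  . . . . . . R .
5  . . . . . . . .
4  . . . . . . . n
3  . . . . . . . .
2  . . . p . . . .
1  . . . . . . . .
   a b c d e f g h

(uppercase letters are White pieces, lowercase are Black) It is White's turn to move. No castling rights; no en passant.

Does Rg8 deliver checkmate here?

yes

After Rg8: black king on h8; in check: yes, from the white rook on g8.
King squares — g7: attacked by Qf7; h7: attacked by Qf7; g8: attacked by Qf7.
Black has no legal moves → checkmate.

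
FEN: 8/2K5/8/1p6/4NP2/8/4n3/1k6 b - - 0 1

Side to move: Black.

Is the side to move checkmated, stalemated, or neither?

neither

Black to move; black king on b1.
In check: no.
Legal moves for Black: Nxf4, Nd4, Ng3, Nc3, Ng1, Nc1, Kc2, Kb2, Ka2, Kc1, Ka1, b4.
Black has 12 legal moves and is not in check → neither.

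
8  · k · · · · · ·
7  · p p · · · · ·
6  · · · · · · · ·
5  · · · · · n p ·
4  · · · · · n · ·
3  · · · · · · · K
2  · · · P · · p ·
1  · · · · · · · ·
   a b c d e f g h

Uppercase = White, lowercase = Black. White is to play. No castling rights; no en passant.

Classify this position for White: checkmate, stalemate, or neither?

White to move; white king on h3.
In check: yes, from the black knight on f4.
King squares — g2: attacked by Nf4; h2: available; g3: attacked by Nf5; g4: available; h4: attacked by Nf5.
Legal moves for White: Kg4, Kh2.
White is in check but has 2 legal moves → neither.

neither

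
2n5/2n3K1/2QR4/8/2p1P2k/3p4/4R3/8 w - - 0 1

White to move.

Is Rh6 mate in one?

After Rh6: black king on h4; in check: yes, from the white rook on h6.
Black has 3 legal replies: Kg5, Kg4, Kg3.
In check but a legal move exists → not checkmate.

no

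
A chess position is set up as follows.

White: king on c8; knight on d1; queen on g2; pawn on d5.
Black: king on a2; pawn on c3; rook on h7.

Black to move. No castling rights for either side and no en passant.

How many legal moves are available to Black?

Black to move; king on a2.
In check: yes, from the white queen on g2.
Legal moves: Kb3, Ka3, Kb1, Ka1, c2.
Count: 5.

5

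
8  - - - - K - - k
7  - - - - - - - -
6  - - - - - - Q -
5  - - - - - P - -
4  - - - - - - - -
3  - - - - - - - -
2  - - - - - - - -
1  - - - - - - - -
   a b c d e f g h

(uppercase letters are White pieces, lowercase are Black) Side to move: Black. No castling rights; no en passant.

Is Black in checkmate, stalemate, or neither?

stalemate

Black to move; black king on h8.
In check: no.
King squares — g7: attacked by Qg6; h7: attacked by Qg6; g8: attacked by Qg6.
Legal moves for Black: none.
Not in check and no legal moves → stalemate.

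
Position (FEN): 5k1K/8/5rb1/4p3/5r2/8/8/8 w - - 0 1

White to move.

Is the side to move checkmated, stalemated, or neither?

stalemate

White to move; white king on h8.
In check: no.
King squares — g7: attacked by Kf8; h7: attacked by Bg6; g8: attacked by Kf8.
Legal moves for White: none.
Not in check and no legal moves → stalemate.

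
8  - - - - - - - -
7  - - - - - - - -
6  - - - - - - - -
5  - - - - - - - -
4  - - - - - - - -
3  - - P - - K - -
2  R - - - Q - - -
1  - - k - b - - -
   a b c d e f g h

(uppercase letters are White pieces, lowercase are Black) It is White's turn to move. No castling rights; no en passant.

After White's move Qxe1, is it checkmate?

yes

After Qxe1: black king on c1; in check: yes, from the white queen on e1.
King squares — b1: attacked by Qe1; d1: attacked by Qe1; b2: attacked by Ra2; c2: attacked by Ra2; d2: attacked by Qe1.
Black has no legal moves → checkmate.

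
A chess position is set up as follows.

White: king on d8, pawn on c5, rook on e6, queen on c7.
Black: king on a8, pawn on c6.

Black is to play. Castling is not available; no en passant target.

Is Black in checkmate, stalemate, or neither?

Black to move; black king on a8.
In check: no.
King squares — a7: attacked by Qc7; b7: attacked by Qc7; b8: attacked by Qc7.
Legal moves for Black: none.
Not in check and no legal moves → stalemate.

stalemate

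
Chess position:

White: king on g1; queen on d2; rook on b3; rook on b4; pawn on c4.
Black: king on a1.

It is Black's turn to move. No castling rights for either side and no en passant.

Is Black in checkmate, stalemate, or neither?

stalemate

Black to move; black king on a1.
In check: no.
King squares — b1: attacked by Rb3; a2: attacked by Qd2; b2: attacked by Qd2.
Legal moves for Black: none.
Not in check and no legal moves → stalemate.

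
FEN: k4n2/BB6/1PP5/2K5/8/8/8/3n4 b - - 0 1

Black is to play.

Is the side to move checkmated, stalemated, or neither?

checkmate

Black to move; black king on a8.
In check: yes, from the white bishop on b7.
King squares — a7: attacked by Pb6; b7: attacked by Pc6; b8: attacked by Ba7.
Legal moves for Black: none.
In check with no legal moves → checkmate.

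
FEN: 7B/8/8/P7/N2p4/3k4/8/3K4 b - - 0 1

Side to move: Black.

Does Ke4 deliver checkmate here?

After Ke4: white king on d1; in check: no.
White is not in check, so this cannot be checkmate.

no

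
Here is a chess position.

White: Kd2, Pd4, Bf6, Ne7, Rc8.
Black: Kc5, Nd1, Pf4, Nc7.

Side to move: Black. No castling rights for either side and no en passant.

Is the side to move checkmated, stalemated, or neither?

Black to move; black king on c5.
In check: yes, from the white pawn on d4.
Legal moves for Black: Kd6, Kb6, Kb5, Kc4, Kb4.
Black is in check but has 5 legal moves → neither.

neither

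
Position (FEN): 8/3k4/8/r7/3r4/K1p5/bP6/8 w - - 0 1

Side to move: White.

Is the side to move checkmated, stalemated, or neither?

White to move; white king on a3.
In check: yes, from the black rook on a5.
King squares — a2: attacked by Ra5; b2: own pawn; b3: attacked by Ba2; a4: attacked by Rd4; b4: attacked by Rd4.
Legal moves for White: none.
In check with no legal moves → checkmate.

checkmate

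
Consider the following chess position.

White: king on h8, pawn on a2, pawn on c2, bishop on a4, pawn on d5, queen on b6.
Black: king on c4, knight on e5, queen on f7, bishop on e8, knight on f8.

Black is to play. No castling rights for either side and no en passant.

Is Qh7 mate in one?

yes

After Qh7: white king on h8; in check: yes, from the black queen on h7.
King squares — g7: attacked by Qh7; h7: attacked by Nf8; g8: attacked by Qh7.
White has no legal moves → checkmate.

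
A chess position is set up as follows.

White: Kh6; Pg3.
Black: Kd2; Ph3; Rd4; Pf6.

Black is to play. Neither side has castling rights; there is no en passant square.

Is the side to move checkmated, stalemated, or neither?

Black to move; black king on d2.
In check: no.
Legal moves for Black include: Rd8, Rd7, Rd6, Rd5, Rh4+, Rg4, Rf4, Re4, Rc4, Rb4, Ra4, Rd3, Ke3, Kd3, Kc3, Ke2, Kc2, Ke1, ... (list truncated; more exist).
Black has legal moves and is not in check → neither.

neither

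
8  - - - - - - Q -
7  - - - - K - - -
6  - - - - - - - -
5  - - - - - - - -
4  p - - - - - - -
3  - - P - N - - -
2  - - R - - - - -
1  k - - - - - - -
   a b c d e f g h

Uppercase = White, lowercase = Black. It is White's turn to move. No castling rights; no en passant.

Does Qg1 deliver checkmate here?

yes

After Qg1: black king on a1; in check: yes, from the white queen on g1.
King squares — b1: attacked by Qg1; a2: attacked by Rc2; b2: attacked by Rc2.
Black has no legal moves → checkmate.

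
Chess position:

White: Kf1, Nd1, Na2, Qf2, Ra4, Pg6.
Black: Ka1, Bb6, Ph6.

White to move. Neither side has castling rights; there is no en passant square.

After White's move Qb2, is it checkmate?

After Qb2: black king on a1; in check: yes, from the white queen on b2.
King squares — b1: attacked by Qb2; a2: attacked by Qb2; b2: attacked by Nd1.
Black has no legal moves → checkmate.

yes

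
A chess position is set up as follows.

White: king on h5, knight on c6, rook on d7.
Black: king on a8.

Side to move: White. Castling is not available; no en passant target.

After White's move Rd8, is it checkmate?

no

After Rd8: black king on a8; in check: yes, from the white rook on d8.
Black has 1 legal reply: Kb7.
In check but a legal move exists → not checkmate.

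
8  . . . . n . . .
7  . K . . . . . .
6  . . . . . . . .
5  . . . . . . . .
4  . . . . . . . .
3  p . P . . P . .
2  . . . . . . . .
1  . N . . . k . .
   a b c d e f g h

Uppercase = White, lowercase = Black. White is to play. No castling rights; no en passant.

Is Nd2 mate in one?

no

After Nd2: black king on f1; in check: yes, from the white knight on d2.
Black has 5 legal replies: Kg2, Kf2, Ke2, Kg1, Ke1.
In check but a legal move exists → not checkmate.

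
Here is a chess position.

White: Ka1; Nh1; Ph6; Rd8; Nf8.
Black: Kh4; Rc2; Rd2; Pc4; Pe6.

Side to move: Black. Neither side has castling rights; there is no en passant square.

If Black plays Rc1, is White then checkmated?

yes

After Rc1: white king on a1; in check: yes, from the black rook on c1.
King squares — b1: attacked by Rc1; a2: attacked by Rd2; b2: attacked by Rd2.
White has no legal moves → checkmate.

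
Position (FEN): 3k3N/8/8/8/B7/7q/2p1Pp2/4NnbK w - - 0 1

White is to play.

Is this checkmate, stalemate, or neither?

White to move; white king on h1.
In check: yes, from the black queen on h3.
King squares — g1: attacked by Pf2; g2: attacked by Qh3; h2: attacked by Nf1.
Legal moves for White: none.
In check with no legal moves → checkmate.

checkmate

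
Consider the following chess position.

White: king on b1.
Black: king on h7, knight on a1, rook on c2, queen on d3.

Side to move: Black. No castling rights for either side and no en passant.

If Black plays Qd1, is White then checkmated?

After Qd1: white king on b1; in check: yes, from the black queen on d1.
King squares — a1: attacked by Qd1; c1: attacked by Qd1; a2: attacked by Rc2; b2: attacked by Rc2; c2: attacked by Na1.
White has no legal moves → checkmate.

yes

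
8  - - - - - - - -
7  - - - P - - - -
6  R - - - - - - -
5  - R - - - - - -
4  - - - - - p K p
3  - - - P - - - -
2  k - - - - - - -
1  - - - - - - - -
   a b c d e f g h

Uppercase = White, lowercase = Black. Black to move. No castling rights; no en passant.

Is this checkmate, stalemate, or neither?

Black to move; black king on a2.
In check: yes, from the white rook on a6.
King squares — a1: attacked by Ra6; b1: attacked by Rb5; b2: attacked by Rb5; a3: attacked by Ra6; b3: attacked by Rb5.
Legal moves for Black: none.
In check with no legal moves → checkmate.

checkmate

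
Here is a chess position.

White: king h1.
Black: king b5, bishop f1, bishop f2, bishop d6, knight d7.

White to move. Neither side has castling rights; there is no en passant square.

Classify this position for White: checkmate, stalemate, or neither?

White to move; white king on h1.
In check: no.
King squares — g1: attacked by Bf2; g2: attacked by Bf1; h2: attacked by Bd6.
Legal moves for White: none.
Not in check and no legal moves → stalemate.

stalemate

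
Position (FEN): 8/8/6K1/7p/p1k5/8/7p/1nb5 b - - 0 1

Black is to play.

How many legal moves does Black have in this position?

Black to move; king on c4.
In check: no.
Legal moves: Kd5, Kc5, Kb5, Kd4, Kb4, Kd3, Kc3, Kb3, Bh6, Bg5, Bf4, Be3, Ba3, Bd2, Bb2, Nc3, Na3, Nd2, h4, a3, h1=Q, h1=R, h1=B, h1=N.
Count: 24.

24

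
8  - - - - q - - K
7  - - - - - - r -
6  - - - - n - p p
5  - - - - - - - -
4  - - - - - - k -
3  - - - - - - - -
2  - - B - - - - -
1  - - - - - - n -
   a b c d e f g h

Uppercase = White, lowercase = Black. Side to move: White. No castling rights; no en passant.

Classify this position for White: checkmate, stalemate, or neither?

checkmate

White to move; white king on h8.
In check: yes, from the black queen on e8.
King squares — g7: attacked by Ne6; h7: attacked by Rg7; g8: attacked by Rg7.
Legal moves for White: none.
In check with no legal moves → checkmate.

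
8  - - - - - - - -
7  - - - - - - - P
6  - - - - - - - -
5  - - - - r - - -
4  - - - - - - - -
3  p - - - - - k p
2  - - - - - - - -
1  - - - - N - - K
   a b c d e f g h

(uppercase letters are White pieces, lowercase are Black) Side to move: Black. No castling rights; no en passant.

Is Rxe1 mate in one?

yes

After Rxe1: white king on h1; in check: yes, from the black rook on e1.
King squares — g1: attacked by Re1; g2: attacked by Kg3; h2: attacked by Kg3.
White has no legal moves → checkmate.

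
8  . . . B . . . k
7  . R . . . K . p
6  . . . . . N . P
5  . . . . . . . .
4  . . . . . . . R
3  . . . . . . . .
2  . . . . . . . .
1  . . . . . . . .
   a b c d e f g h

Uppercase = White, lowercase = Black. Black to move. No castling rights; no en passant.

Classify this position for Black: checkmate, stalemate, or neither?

Black to move; black king on h8.
In check: no.
King squares — g7: attacked by Ph6; h7: own pawn; g8: attacked by Nf6.
Legal moves for Black: none.
Not in check and no legal moves → stalemate.

stalemate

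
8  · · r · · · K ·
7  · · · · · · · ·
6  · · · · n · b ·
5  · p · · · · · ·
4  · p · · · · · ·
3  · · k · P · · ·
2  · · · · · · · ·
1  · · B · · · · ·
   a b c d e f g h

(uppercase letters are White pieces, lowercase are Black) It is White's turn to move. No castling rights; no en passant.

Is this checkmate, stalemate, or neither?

checkmate

White to move; white king on g8.
In check: yes, from the black rook on c8.
King squares — f7: attacked by Bg6; g7: attacked by Ne6; h7: attacked by Bg6; f8: attacked by Ne6; h8: attacked by Rc8.
Legal moves for White: none.
In check with no legal moves → checkmate.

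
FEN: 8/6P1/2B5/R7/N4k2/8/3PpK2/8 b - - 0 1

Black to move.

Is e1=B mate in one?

no

After e1=B: white king on f2; in check: yes, from the black bishop on e1.
White has 5 legal replies: Kg2, Ke2, Kg1, Kf1, Kxe1.
In check but a legal move exists → not checkmate.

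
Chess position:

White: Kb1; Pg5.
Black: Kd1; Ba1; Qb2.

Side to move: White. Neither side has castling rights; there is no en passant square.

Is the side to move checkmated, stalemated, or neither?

White to move; white king on b1.
In check: yes, from the black queen on b2.
King squares — a1: attacked by Qb2; c1: attacked by Kd1; a2: attacked by Qb2; b2: attacked by Ba1; c2: attacked by Kd1.
Legal moves for White: none.
In check with no legal moves → checkmate.

checkmate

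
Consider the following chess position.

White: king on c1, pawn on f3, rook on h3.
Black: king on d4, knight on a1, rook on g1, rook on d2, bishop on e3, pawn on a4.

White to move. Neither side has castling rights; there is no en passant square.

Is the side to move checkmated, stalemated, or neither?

checkmate

White to move; white king on c1.
In check: yes, from the black rook on g1.
King squares — b1: attacked by Rg1; d1: attacked by Rg1; b2: attacked by Rd2; c2: attacked by Na1; d2: attacked by Be3.
Legal moves for White: none.
In check with no legal moves → checkmate.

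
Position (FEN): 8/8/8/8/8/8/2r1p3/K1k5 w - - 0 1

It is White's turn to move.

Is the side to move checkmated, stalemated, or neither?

stalemate

White to move; white king on a1.
In check: no.
King squares — b1: attacked by Kc1; a2: attacked by Rc2; b2: attacked by Kc1.
Legal moves for White: none.
Not in check and no legal moves → stalemate.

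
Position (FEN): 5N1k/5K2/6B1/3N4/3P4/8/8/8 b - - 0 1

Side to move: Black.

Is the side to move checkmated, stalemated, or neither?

stalemate

Black to move; black king on h8.
In check: no.
King squares — g7: attacked by Kf7; h7: attacked by Bg6; g8: attacked by Kf7.
Legal moves for Black: none.
Not in check and no legal moves → stalemate.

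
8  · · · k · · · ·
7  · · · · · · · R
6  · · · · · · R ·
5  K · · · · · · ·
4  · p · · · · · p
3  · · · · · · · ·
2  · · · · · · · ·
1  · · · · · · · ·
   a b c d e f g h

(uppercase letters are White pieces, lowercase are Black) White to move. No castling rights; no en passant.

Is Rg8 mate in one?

After Rg8: black king on d8; in check: yes, from the white rook on g8.
King squares — c7: attacked by Rh7; d7: attacked by Rh7; e7: attacked by Rh7; c8: attacked by Rg8; e8: attacked by Rg8.
Black has no legal moves → checkmate.

yes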